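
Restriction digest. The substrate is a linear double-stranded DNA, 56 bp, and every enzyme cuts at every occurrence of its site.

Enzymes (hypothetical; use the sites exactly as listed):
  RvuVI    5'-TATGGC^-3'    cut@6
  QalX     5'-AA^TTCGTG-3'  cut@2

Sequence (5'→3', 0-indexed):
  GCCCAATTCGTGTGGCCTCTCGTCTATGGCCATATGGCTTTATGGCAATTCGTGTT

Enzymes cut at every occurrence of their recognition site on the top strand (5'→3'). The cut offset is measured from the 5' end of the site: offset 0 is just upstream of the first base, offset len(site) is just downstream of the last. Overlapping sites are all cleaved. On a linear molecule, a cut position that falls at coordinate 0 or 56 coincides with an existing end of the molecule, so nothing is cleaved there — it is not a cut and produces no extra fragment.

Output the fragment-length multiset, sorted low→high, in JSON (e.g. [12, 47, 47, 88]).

[2,6,8,8,8,24]

Site scan:
  RvuVI (TATGGC, off=6): starts [24, 32, 40] → cuts [30, 38, 46]
  QalX (AATTCGTG, off=2): starts [4, 46] → cuts [6, 48]

Pooled cuts: [6, 30, 38, 46, 48]

Fragments:
  [0,6): 6 bp
  [6,30): 24 bp
  [30,38): 8 bp
  [38,46): 8 bp
  [46,48): 2 bp
  [48,56): 8 bp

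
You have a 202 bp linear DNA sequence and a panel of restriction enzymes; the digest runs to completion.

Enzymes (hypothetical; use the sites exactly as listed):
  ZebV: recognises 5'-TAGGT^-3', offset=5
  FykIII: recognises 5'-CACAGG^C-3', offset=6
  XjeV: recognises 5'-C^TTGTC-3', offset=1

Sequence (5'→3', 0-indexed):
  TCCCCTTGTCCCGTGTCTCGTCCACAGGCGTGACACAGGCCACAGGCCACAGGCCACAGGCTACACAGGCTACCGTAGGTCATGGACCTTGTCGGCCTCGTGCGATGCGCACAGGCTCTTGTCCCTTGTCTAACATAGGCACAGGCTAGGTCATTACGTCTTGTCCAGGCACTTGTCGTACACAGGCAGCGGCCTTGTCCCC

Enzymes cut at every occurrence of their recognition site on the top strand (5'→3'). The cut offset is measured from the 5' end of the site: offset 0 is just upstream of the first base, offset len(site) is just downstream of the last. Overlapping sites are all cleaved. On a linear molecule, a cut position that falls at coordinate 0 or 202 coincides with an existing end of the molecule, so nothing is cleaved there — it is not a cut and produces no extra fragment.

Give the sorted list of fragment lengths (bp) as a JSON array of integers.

Site scan:
  ZebV (TAGGT, off=5): starts [75, 146] → cuts [80, 151]
  FykIII (CACAGGC, off=6): starts [22, 33, 40, 47, 54, 63, 109, 139, 180] → cuts [28, 39, 46, 53, 60, 69, 115, 145, 186]
  XjeV (CTTGTC, off=1): starts [4, 87, 117, 124, 159, 171, 193] → cuts [5, 88, 118, 125, 160, 172, 194]

Pooled cuts: [5, 28, 39, 46, 53, 60, 69, 80, 88, 115, 118, 125, 145, 151, 160, 172, 186, 194]

Fragments:
  [0,5): 5 bp
  [5,28): 23 bp
  [28,39): 11 bp
  [39,46): 7 bp
  [46,53): 7 bp
  [53,60): 7 bp
  [60,69): 9 bp
  [69,80): 11 bp
  [80,88): 8 bp
  [88,115): 27 bp
  [115,118): 3 bp
  [118,125): 7 bp
  [125,145): 20 bp
  [145,151): 6 bp
  [151,160): 9 bp
  [160,172): 12 bp
  [172,186): 14 bp
  [186,194): 8 bp
  [194,202): 8 bp

[3,5,6,7,7,7,7,8,8,8,9,9,11,11,12,14,20,23,27]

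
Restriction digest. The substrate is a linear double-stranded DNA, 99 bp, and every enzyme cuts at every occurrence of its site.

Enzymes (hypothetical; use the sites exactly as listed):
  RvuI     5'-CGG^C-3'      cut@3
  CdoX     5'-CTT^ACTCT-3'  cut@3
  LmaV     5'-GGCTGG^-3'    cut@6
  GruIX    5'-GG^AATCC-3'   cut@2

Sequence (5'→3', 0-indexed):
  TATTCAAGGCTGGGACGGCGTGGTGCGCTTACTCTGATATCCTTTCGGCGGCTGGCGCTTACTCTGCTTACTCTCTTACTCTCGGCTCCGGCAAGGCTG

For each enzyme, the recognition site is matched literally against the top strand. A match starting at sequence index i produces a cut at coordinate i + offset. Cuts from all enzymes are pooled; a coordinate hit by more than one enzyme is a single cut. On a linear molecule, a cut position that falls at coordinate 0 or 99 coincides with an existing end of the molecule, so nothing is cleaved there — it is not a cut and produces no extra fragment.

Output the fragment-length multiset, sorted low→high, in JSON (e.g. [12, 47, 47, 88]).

Per-enzyme occurrences:
  RvuI (CGGC, off=3): starts [15, 45, 48, 82, 88] → cuts [18, 48, 51, 85, 91]
  CdoX (CTTACTCT, off=3): starts [27, 57, 66, 74] → cuts [30, 60, 69, 77]
  LmaV (GGCTGG, off=6): starts [7, 49] → cuts [13, 55]
  GruIX (GGAATCC, off=2): no sites

All cut coordinates (distinct, sorted): [13, 18, 30, 48, 51, 55, 60, 69, 77, 85, 91]

Fragment lengths:
  [0,13): 13 bp
  [13,18): 5 bp
  [18,30): 12 bp
  [30,48): 18 bp
  [48,51): 3 bp
  [51,55): 4 bp
  [55,60): 5 bp
  [60,69): 9 bp
  [69,77): 8 bp
  [77,85): 8 bp
  [85,91): 6 bp
  [91,99): 8 bp

[3,4,5,5,6,8,8,8,9,12,13,18]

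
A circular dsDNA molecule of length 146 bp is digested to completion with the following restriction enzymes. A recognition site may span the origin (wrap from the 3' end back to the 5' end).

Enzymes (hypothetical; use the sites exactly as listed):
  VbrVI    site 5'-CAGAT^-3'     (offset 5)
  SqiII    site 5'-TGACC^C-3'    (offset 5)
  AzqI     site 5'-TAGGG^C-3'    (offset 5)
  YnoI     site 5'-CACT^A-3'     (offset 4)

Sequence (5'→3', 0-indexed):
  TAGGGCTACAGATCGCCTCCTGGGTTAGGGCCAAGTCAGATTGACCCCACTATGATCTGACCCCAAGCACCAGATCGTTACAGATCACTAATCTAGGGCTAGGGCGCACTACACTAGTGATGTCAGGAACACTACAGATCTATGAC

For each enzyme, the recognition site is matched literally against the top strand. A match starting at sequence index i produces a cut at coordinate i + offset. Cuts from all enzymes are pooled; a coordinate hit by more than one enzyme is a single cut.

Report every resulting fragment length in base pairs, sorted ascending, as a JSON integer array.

[4,5,5,5,6,6,6,8,9,10,11,11,12,13,17,18]

Scan for sites:
  VbrVI CAGAT/5: at [8, 36, 70, 80, 134] ⇒ [13, 41, 75, 85, 139]
  SqiII TGACCC/5: at [41, 57] ⇒ [46, 62]
  AzqI TAGGGC/5: at [0, 25, 93, 99] ⇒ [5, 30, 98, 104]
  YnoI CACTA/4: at [47, 85, 106, 111, 129] ⇒ [51, 89, 110, 115, 133]

All cut coordinates (distinct, sorted): [5, 13, 30, 41, 46, 51, 62, 75, 85, 89, 98, 104, 110, 115, 133, 139]

Fragments:
  5→13: 8 bp
  13→30: 17 bp
  30→41: 11 bp
  41→46: 5 bp
  46→51: 5 bp
  51→62: 11 bp
  62→75: 13 bp
  75→85: 10 bp
  85→89: 4 bp
  89→98: 9 bp
  98→104: 6 bp
  104→110: 6 bp
  110→115: 5 bp
  115→133: 18 bp
  133→139: 6 bp
  139→5 (wrap): 146-139+5 = 12 bp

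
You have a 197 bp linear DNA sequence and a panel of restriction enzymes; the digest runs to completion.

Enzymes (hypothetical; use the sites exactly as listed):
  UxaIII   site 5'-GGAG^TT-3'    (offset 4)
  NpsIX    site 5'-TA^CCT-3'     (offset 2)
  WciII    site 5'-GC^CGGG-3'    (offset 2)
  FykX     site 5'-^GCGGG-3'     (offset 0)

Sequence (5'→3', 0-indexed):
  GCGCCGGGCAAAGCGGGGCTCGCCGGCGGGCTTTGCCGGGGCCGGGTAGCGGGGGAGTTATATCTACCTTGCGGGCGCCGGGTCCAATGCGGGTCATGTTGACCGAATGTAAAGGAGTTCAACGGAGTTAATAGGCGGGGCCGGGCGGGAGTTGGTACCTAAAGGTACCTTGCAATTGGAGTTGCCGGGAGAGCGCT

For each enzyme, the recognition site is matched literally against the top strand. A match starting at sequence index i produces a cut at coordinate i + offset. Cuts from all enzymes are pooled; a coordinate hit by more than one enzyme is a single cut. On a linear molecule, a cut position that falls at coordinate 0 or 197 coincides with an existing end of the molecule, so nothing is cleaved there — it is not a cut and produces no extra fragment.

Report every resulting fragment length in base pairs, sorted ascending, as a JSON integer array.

Scan for sites:
  UxaIII (GGAGTT, off=4): starts [53, 113, 123, 147, 177] → cuts [57, 117, 127, 151, 181]
  NpsIX (TACCT, off=2): starts [64, 155, 165] → cuts [66, 157, 167]
  WciII (GCCGGG, off=2): starts [2, 34, 40, 76, 139, 183] → cuts [4, 36, 42, 78, 141, 185]
  FykX (GCGGG, off=0): starts [12, 25, 48, 70, 88, 134, 144] → cuts [12, 25, 48, 70, 88, 134, 144]

All cut coordinates (distinct, sorted): [4, 12, 25, 36, 42, 48, 57, 66, 70, 78, 88, 117, 127, 134, 141, 144, 151, 157, 167, 181, 185]

Fragment lengths:
  [0,4): 4 bp
  [4,12): 8 bp
  [12,25): 13 bp
  [25,36): 11 bp
  [36,42): 6 bp
  [42,48): 6 bp
  [48,57): 9 bp
  [57,66): 9 bp
  [66,70): 4 bp
  [70,78): 8 bp
  [78,88): 10 bp
  [88,117): 29 bp
  [117,127): 10 bp
  [127,134): 7 bp
  [134,141): 7 bp
  [141,144): 3 bp
  [144,151): 7 bp
  [151,157): 6 bp
  [157,167): 10 bp
  [167,181): 14 bp
  [181,185): 4 bp
  [185,197): 12 bp

[3,4,4,4,6,6,6,7,7,7,8,8,9,9,10,10,10,11,12,13,14,29]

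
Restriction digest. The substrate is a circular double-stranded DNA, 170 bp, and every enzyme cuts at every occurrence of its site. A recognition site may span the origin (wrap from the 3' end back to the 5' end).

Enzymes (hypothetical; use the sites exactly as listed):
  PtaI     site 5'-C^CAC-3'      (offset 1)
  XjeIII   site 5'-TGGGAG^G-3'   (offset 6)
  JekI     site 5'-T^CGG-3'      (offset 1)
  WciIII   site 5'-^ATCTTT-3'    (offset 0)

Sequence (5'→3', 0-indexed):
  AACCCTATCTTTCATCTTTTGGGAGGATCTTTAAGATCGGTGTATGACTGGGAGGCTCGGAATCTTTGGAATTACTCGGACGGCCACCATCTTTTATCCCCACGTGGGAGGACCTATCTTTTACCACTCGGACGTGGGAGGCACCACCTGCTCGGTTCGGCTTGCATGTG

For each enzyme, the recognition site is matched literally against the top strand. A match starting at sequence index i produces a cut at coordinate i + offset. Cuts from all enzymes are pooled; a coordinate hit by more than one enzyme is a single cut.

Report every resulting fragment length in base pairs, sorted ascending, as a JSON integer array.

Site scan:
  PtaI CCAC/1: at [83, 99, 123, 143] ⇒ [84, 100, 124, 144]
  XjeIII TGGGAGG/6: at [19, 48, 104, 134] ⇒ [25, 54, 110, 140]
  JekI TCGG/1: at [36, 56, 75, 127, 151, 156] ⇒ [37, 57, 76, 128, 152, 157]
  WciIII ATCTTT/0: at [6, 13, 26, 61, 88, 115] ⇒ [6, 13, 26, 61, 88, 115]

Pooled cuts: [6, 13, 25, 26, 37, 54, 57, 61, 76, 84, 88, 100, 110, 115, 124, 128, 140, 144, 152, 157]

Fragments:
  6→13: 7 bp
  13→25: 12 bp
  25→26: 1 bp
  26→37: 11 bp
  37→54: 17 bp
  54→57: 3 bp
  57→61: 4 bp
  61→76: 15 bp
  76→84: 8 bp
  84→88: 4 bp
  88→100: 12 bp
  100→110: 10 bp
  110→115: 5 bp
  115→124: 9 bp
  124→128: 4 bp
  128→140: 12 bp
  140→144: 4 bp
  144→152: 8 bp
  152→157: 5 bp
  157→6 (wrap): 170-157+6 = 19 bp

[1,3,4,4,4,4,5,5,7,8,8,9,10,11,12,12,12,15,17,19]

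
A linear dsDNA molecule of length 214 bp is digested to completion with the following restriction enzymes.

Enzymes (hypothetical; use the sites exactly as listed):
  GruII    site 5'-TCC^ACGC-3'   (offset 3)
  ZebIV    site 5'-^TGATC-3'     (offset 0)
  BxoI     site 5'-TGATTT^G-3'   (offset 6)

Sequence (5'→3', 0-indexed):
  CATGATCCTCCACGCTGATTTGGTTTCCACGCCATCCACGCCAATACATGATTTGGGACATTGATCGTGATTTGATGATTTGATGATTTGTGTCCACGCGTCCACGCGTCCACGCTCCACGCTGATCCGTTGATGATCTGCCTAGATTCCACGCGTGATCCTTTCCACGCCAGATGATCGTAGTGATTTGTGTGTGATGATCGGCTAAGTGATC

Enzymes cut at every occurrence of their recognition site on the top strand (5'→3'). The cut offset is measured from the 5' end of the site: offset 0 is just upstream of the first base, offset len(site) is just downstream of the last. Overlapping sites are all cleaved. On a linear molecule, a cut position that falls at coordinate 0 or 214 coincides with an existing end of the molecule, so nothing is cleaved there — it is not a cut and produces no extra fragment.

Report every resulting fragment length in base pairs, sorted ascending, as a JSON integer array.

[2,4,5,5,6,7,7,7,8,8,8,8,8,8,9,9,10,11,11,12,12,15,17,17]

Per-enzyme occurrences:
  GruII (TCCACGC, off=3): starts [8, 25, 34, 92, 100, 108, 115, 147, 163] → cuts [11, 28, 37, 95, 103, 111, 118, 150, 166]
  ZebIV (TGATC, off=0): starts [2, 61, 122, 133, 155, 174, 197, 209] → cuts [2, 61, 122, 133, 155, 174, 197, 209]
  BxoI (TGATTTG, off=6): starts [15, 48, 67, 75, 83, 183] → cuts [21, 54, 73, 81, 89, 189]

Pooled cuts: [2, 11, 21, 28, 37, 54, 61, 73, 81, 89, 95, 103, 111, 118, 122, 133, 150, 155, 166, 174, 189, 197, 209]

Fragment lengths:
  [0,2): 2 bp
  [2,11): 9 bp
  [11,21): 10 bp
  [21,28): 7 bp
  [28,37): 9 bp
  [37,54): 17 bp
  [54,61): 7 bp
  [61,73): 12 bp
  [73,81): 8 bp
  [81,89): 8 bp
  [89,95): 6 bp
  [95,103): 8 bp
  [103,111): 8 bp
  [111,118): 7 bp
  [118,122): 4 bp
  [122,133): 11 bp
  [133,150): 17 bp
  [150,155): 5 bp
  [155,166): 11 bp
  [166,174): 8 bp
  [174,189): 15 bp
  [189,197): 8 bp
  [197,209): 12 bp
  [209,214): 5 bp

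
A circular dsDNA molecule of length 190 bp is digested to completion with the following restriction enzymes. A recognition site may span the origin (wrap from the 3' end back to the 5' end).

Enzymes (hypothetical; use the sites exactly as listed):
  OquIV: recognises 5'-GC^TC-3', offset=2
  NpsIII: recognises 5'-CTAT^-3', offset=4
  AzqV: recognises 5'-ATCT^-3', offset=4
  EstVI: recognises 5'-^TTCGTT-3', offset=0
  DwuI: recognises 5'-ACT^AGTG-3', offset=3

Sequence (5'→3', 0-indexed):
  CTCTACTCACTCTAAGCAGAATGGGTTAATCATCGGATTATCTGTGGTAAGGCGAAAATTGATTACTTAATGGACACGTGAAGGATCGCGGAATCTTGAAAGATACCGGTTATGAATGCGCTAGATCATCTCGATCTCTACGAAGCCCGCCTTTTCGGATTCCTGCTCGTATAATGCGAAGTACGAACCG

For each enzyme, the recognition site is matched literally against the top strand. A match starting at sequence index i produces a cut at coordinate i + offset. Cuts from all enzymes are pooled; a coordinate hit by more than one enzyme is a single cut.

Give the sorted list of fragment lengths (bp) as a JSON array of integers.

[6,25,29,35,42,53]

Per-enzyme occurrences:
  OquIV GCTC/2: at [164, 189] ⇒ [1, 166]
  NpsIII (CTAT, off=4): no sites
  AzqV ATCT/4: at [39, 92, 127, 133] ⇒ [43, 96, 131, 137]
  EstVI (TTCGTT, off=0): no sites
  DwuI (ACTAGTG, off=3): no sites

Pooled cuts: [1, 43, 96, 131, 137, 166]

Fragment lengths:
  1→43: 42 bp
  43→96: 53 bp
  96→131: 35 bp
  131→137: 6 bp
  137→166: 29 bp
  166→1 (wrap): 190-166+1 = 25 bp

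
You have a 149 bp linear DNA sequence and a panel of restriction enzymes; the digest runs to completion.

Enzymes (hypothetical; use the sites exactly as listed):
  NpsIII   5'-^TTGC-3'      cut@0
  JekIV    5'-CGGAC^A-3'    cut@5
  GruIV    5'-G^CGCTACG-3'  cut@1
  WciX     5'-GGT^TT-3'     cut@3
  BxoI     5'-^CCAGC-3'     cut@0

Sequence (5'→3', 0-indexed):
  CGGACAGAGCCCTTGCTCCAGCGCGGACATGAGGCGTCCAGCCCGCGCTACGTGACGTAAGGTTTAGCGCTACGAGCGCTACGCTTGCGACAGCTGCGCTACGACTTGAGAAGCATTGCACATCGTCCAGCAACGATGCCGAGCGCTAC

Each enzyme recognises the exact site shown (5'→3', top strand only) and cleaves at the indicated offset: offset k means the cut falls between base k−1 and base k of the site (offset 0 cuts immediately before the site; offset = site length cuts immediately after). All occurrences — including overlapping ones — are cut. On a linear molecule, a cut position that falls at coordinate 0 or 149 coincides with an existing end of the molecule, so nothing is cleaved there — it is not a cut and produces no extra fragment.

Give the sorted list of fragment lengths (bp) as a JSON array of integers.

[4,5,5,7,8,8,9,9,11,11,12,18,19,23]

Per-enzyme occurrences:
  NpsIII TTGC/0: at [12, 84, 115] ⇒ [12, 84, 115]
  JekIV CGGACA/5: at [0, 23] ⇒ [5, 28]
  GruIV GCGCTACG/1: at [44, 66, 75, 95] ⇒ [45, 67, 76, 96]
  WciX GGTTT/3: at [60] ⇒ [63]
  BxoI CCAGC/0: at [17, 37, 126] ⇒ [17, 37, 126]

All cut coordinates (distinct, sorted): [5, 12, 17, 28, 37, 45, 63, 67, 76, 84, 96, 115, 126]

Fragments:
  [0,5): 5 bp
  [5,12): 7 bp
  [12,17): 5 bp
  [17,28): 11 bp
  [28,37): 9 bp
  [37,45): 8 bp
  [45,63): 18 bp
  [63,67): 4 bp
  [67,76): 9 bp
  [76,84): 8 bp
  [84,96): 12 bp
  [96,115): 19 bp
  [115,126): 11 bp
  [126,149): 23 bp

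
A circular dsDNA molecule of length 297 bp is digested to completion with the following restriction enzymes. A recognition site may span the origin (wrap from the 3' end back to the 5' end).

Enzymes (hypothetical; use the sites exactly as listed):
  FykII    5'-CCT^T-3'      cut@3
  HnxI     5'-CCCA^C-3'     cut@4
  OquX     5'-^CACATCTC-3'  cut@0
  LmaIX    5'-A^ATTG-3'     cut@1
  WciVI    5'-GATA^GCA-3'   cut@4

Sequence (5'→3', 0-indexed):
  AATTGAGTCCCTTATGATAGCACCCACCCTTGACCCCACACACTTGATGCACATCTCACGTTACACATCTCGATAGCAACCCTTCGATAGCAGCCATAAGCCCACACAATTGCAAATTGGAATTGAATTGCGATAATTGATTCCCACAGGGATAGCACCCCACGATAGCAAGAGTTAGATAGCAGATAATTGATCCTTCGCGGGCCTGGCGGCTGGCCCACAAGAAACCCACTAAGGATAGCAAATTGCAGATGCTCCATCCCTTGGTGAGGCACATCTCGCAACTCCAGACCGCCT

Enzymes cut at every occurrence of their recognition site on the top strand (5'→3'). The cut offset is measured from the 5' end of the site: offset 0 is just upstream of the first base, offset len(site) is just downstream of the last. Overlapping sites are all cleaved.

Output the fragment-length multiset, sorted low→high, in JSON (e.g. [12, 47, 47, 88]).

Scan for sites:
  FykII (CCTT, off=3): starts [9, 27, 80, 194, 261] → cuts [12, 30, 83, 197, 264]
  HnxI (CCCAC, off=4): starts [22, 34, 100, 142, 158, 216, 227] → cuts [26, 38, 104, 146, 162, 220, 231]
  OquX (CACATCTC, off=0): starts [49, 63, 272] → cuts [49, 63, 272]
  LmaIX (AATTG, off=1): starts [0, 107, 114, 120, 125, 134, 187, 243] → cuts [1, 108, 115, 121, 126, 135, 188, 244]
  WciVI (GATAGCA, off=4): starts [15, 71, 85, 150, 163, 177, 236] → cuts [19, 75, 89, 154, 167, 181, 240]

Pooled cuts: [1, 12, 19, 26, 30, 38, 49, 63, 75, 83, 89, 104, 108, 115, 121, 126, 135, 146, 154, 162, 167, 181, 188, 197, 220, 231, 240, 244, 264, 272]

Fragments:
  1→12: 11 bp
  12→19: 7 bp
  19→26: 7 bp
  26→30: 4 bp
  30→38: 8 bp
  38→49: 11 bp
  49→63: 14 bp
  63→75: 12 bp
  75→83: 8 bp
  83→89: 6 bp
  89→104: 15 bp
  104→108: 4 bp
  108→115: 7 bp
  115→121: 6 bp
  121→126: 5 bp
  126→135: 9 bp
  135→146: 11 bp
  146→154: 8 bp
  154→162: 8 bp
  162→167: 5 bp
  167→181: 14 bp
  181→188: 7 bp
  188→197: 9 bp
  197→220: 23 bp
  220→231: 11 bp
  231→240: 9 bp
  240→244: 4 bp
  244→264: 20 bp
  264→272: 8 bp
  272→1 (wrap): 297-272+1 = 26 bp

[4,4,4,5,5,6,6,7,7,7,7,8,8,8,8,8,9,9,9,11,11,11,11,12,14,14,15,20,23,26]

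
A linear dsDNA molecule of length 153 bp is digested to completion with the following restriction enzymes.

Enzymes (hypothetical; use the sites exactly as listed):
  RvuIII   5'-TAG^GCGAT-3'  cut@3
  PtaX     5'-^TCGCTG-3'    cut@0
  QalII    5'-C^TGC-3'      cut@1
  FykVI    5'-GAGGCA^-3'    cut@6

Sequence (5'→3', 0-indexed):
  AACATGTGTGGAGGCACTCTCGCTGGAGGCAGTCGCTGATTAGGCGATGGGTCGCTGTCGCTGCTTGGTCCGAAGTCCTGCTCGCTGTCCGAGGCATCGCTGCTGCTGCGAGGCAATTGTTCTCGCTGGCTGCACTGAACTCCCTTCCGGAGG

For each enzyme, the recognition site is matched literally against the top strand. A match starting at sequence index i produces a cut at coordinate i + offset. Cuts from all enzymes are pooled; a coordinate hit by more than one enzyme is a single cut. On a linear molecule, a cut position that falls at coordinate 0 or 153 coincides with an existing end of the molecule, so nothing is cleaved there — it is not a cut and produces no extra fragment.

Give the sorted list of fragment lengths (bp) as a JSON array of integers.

Per-enzyme occurrences:
  RvuIII (TAGGCGAT, off=3): starts [40] → cuts [43]
  PtaX (TCGCTG, off=0): starts [19, 32, 51, 57, 81, 96, 122] → cuts [19, 32, 51, 57, 81, 96, 122]
  QalII (CTGC, off=1): starts [60, 77, 99, 102, 105, 129] → cuts [61, 78, 100, 103, 106, 130]
  FykVI (GAGGCA, off=6): starts [10, 25, 90, 109] → cuts [16, 31, 96, 115]

Pooled cuts: [16, 19, 31, 32, 43, 51, 57, 61, 78, 81, 96, 100, 103, 106, 115, 122, 130]

Fragments:
  [0,16): 16 bp
  [16,19): 3 bp
  [19,31): 12 bp
  [31,32): 1 bp
  [32,43): 11 bp
  [43,51): 8 bp
  [51,57): 6 bp
  [57,61): 4 bp
  [61,78): 17 bp
  [78,81): 3 bp
  [81,96): 15 bp
  [96,100): 4 bp
  [100,103): 3 bp
  [103,106): 3 bp
  [106,115): 9 bp
  [115,122): 7 bp
  [122,130): 8 bp
  [130,153): 23 bp

[1,3,3,3,3,4,4,6,7,8,8,9,11,12,15,16,17,23]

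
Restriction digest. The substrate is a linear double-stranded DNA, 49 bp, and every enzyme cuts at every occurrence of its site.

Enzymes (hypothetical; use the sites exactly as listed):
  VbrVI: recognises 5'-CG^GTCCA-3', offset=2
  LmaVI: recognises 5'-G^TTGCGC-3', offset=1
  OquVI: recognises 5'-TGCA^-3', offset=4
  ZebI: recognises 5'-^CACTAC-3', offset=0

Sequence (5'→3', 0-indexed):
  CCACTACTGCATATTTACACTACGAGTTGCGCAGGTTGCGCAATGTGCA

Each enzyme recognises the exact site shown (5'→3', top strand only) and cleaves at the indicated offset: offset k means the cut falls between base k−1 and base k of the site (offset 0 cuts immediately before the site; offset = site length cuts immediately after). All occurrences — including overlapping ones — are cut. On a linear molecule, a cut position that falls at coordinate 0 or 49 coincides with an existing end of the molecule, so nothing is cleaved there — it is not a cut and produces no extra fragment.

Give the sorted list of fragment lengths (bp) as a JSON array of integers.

Per-enzyme occurrences:
  VbrVI (CGGTCCA, off=2): no sites
  LmaVI GTTGCGC/1: at [25, 34] ⇒ [26, 35]
  OquVI TGCA/4: at [7, 45] ⇒ [11] (position 49 is a terminus of the linear molecule — no cut)
  ZebI CACTAC/0: at [1, 17] ⇒ [1, 17]

All cut coordinates (distinct, sorted): [1, 11, 17, 26, 35]

Fragment lengths:
  [0,1): 1 bp
  [1,11): 10 bp
  [11,17): 6 bp
  [17,26): 9 bp
  [26,35): 9 bp
  [35,49): 14 bp

[1,6,9,9,10,14]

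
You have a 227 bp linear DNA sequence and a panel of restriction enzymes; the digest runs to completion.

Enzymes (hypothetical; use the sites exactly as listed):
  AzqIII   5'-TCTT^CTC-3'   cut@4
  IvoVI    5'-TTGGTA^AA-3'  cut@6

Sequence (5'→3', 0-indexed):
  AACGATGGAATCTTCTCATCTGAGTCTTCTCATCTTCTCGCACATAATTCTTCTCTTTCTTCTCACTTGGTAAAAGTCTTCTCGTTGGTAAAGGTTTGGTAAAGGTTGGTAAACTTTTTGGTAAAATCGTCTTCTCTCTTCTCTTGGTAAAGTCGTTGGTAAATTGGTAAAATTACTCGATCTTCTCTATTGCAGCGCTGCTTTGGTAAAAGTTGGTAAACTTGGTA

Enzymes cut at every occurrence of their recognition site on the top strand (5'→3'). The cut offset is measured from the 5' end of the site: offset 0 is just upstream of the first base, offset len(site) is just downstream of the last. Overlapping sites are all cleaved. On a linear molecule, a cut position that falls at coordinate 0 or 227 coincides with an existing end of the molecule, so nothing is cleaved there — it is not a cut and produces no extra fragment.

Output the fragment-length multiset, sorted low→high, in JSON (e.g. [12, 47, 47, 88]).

[7,8,8,8,9,9,9,10,10,10,10,11,11,12,12,14,14,15,16,24]

Site scan:
  AzqIII TCTTCTC/4: at [10, 24, 32, 48, 57, 76, 129, 136, 180] ⇒ [14, 28, 36, 52, 61, 80, 133, 140, 184]
  IvoVI TTGGTAAA/6: at [66, 84, 95, 105, 117, 143, 155, 163, 202, 212] ⇒ [72, 90, 101, 111, 123, 149, 161, 169, 208, 218]

All cut coordinates (distinct, sorted): [14, 28, 36, 52, 61, 72, 80, 90, 101, 111, 123, 133, 140, 149, 161, 169, 184, 208, 218]

Fragments:
  [0,14): 14 bp
  [14,28): 14 bp
  [28,36): 8 bp
  [36,52): 16 bp
  [52,61): 9 bp
  [61,72): 11 bp
  [72,80): 8 bp
  [80,90): 10 bp
  [90,101): 11 bp
  [101,111): 10 bp
  [111,123): 12 bp
  [123,133): 10 bp
  [133,140): 7 bp
  [140,149): 9 bp
  [149,161): 12 bp
  [161,169): 8 bp
  [169,184): 15 bp
  [184,208): 24 bp
  [208,218): 10 bp
  [218,227): 9 bp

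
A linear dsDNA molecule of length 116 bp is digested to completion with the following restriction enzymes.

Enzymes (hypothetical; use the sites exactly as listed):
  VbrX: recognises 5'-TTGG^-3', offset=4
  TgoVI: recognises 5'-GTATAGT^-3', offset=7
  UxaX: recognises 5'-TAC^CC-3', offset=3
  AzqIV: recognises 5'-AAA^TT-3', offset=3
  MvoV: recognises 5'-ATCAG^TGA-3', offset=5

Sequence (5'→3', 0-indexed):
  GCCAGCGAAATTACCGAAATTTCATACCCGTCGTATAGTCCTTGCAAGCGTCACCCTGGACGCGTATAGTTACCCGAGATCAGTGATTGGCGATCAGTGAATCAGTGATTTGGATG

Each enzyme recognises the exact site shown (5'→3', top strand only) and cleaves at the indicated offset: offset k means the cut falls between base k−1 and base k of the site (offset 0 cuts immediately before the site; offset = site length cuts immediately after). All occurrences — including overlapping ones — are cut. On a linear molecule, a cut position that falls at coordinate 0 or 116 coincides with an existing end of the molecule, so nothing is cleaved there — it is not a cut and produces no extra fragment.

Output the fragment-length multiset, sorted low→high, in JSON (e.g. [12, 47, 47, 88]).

Site scan:
  VbrX TTGG/4: at [86, 109] ⇒ [90, 113]
  TgoVI GTATAGT/7: at [32, 63] ⇒ [39, 70]
  UxaX TACCC/3: at [24, 70] ⇒ [27, 73]
  AzqIV AAATT/3: at [7, 16] ⇒ [10, 19]
  MvoV ATCAGTGA/5: at [78, 92, 100] ⇒ [83, 97, 105]

All cut coordinates (distinct, sorted): [10, 19, 27, 39, 70, 73, 83, 90, 97, 105, 113]

Fragments:
  [0,10): 10 bp
  [10,19): 9 bp
  [19,27): 8 bp
  [27,39): 12 bp
  [39,70): 31 bp
  [70,73): 3 bp
  [73,83): 10 bp
  [83,90): 7 bp
  [90,97): 7 bp
  [97,105): 8 bp
  [105,113): 8 bp
  [113,116): 3 bp

[3,3,7,7,8,8,8,9,10,10,12,31]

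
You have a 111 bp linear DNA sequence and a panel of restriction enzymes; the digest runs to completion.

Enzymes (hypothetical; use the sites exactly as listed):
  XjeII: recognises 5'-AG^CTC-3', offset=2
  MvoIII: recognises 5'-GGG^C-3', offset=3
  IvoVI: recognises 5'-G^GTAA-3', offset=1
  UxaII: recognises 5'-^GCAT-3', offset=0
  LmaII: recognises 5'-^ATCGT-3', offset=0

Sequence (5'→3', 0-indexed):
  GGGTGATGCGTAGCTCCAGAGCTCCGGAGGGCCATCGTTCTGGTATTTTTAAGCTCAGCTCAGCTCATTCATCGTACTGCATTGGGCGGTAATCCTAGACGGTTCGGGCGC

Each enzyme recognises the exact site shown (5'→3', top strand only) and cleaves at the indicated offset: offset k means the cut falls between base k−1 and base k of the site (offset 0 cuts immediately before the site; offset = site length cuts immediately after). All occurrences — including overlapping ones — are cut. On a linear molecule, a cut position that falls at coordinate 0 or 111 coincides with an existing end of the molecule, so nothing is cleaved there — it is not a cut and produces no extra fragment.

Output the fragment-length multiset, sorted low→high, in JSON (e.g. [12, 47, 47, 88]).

[2,2,3,5,5,7,8,8,8,10,13,20,20]

Scan for sites:
  XjeII AGCTC/2: at [11, 19, 51, 56, 61] ⇒ [13, 21, 53, 58, 63]
  MvoIII GGGC/3: at [28, 83, 105] ⇒ [31, 86, 108]
  IvoVI GGTAA/1: at [87] ⇒ [88]
  UxaII GCAT/0: at [78] ⇒ [78]
  LmaII ATCGT/0: at [33, 70] ⇒ [33, 70]

Pooled cuts: [13, 21, 31, 33, 53, 58, 63, 70, 78, 86, 88, 108]

Fragment lengths:
  [0,13): 13 bp
  [13,21): 8 bp
  [21,31): 10 bp
  [31,33): 2 bp
  [33,53): 20 bp
  [53,58): 5 bp
  [58,63): 5 bp
  [63,70): 7 bp
  [70,78): 8 bp
  [78,86): 8 bp
  [86,88): 2 bp
  [88,108): 20 bp
  [108,111): 3 bp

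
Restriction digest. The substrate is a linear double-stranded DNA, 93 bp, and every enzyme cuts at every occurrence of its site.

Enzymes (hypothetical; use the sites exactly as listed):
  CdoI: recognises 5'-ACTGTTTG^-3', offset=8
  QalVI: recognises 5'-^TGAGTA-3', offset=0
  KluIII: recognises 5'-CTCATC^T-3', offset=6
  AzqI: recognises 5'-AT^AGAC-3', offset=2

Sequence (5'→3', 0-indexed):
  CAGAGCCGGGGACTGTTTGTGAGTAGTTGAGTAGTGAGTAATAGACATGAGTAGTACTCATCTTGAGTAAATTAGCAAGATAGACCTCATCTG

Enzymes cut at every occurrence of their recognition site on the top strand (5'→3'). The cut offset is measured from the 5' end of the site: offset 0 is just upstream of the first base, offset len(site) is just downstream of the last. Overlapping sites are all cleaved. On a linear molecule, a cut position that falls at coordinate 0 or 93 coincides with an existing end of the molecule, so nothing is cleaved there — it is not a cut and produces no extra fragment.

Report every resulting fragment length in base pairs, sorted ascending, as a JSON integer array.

Scan for sites:
  CdoI ACTGTTTG/8: at [11] ⇒ [19]
  QalVI TGAGTA/0: at [19, 27, 34, 47, 63] ⇒ [19, 27, 34, 47, 63]
  KluIII CTCATCT/6: at [56, 85] ⇒ [62, 91]
  AzqI ATAGAC/2: at [40, 79] ⇒ [42, 81]

All cut coordinates (distinct, sorted): [19, 27, 34, 42, 47, 62, 63, 81, 91]

Fragment lengths:
  [0,19): 19 bp
  [19,27): 8 bp
  [27,34): 7 bp
  [34,42): 8 bp
  [42,47): 5 bp
  [47,62): 15 bp
  [62,63): 1 bp
  [63,81): 18 bp
  [81,91): 10 bp
  [91,93): 2 bp

[1,2,5,7,8,8,10,15,18,19]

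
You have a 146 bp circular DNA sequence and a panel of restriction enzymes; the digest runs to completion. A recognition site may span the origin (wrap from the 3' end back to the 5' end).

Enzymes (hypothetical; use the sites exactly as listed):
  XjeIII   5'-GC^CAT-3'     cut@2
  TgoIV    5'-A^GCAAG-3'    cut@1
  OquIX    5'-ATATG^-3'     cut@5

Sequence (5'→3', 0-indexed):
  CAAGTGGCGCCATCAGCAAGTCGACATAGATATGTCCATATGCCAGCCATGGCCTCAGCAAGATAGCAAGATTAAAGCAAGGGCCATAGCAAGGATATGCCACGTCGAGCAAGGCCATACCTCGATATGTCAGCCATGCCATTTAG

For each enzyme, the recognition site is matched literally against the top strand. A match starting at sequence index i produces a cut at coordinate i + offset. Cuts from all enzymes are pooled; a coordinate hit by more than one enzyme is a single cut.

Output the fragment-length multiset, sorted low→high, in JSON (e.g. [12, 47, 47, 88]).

[4,5,5,5,5,6,7,8,8,8,9,10,11,11,11,14,19]

Scan for sites:
  XjeIII GCCAT/2: at [8, 45, 82, 113, 132, 137] ⇒ [10, 47, 84, 115, 134, 139]
  TgoIV AGCAAG/1: at [14, 56, 64, 75, 87, 107, 144] ⇒ [15, 57, 65, 76, 88, 108, 145]
  OquIX ATATG/5: at [29, 37, 94, 124] ⇒ [34, 42, 99, 129]

Pooled cuts: [10, 15, 34, 42, 47, 57, 65, 76, 84, 88, 99, 108, 115, 129, 134, 139, 145]

Fragments:
  10→15: 5 bp
  15→34: 19 bp
  34→42: 8 bp
  42→47: 5 bp
  47→57: 10 bp
  57→65: 8 bp
  65→76: 11 bp
  76→84: 8 bp
  84→88: 4 bp
  88→99: 11 bp
  99→108: 9 bp
  108→115: 7 bp
  115→129: 14 bp
  129→134: 5 bp
  134→139: 5 bp
  139→145: 6 bp
  145→10 (wrap): 146-145+10 = 11 bp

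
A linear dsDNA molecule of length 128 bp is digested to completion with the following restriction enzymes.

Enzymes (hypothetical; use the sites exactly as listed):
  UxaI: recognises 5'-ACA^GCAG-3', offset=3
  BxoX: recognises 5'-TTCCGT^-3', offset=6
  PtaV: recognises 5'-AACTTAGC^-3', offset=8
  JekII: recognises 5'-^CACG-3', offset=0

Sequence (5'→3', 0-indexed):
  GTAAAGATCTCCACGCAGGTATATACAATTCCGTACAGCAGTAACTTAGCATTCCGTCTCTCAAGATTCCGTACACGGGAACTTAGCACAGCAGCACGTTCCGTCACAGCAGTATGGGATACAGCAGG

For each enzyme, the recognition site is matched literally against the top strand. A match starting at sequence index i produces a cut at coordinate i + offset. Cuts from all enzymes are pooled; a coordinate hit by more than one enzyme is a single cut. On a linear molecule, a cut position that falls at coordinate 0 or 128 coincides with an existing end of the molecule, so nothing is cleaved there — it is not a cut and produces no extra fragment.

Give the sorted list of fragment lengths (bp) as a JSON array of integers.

Scan for sites:
  UxaI ACAGCAG/3: at [34, 87, 105, 120] ⇒ [37, 90, 108, 123]
  BxoX TTCCGT/6: at [28, 51, 66, 98] ⇒ [34, 57, 72, 104]
  PtaV AACTTAGC/8: at [42, 79] ⇒ [50, 87]
  JekII CACG/0: at [11, 73, 94] ⇒ [11, 73, 94]

Pooled cuts: [11, 34, 37, 50, 57, 72, 73, 87, 90, 94, 104, 108, 123]

Fragments:
  [0,11): 11 bp
  [11,34): 23 bp
  [34,37): 3 bp
  [37,50): 13 bp
  [50,57): 7 bp
  [57,72): 15 bp
  [72,73): 1 bp
  [73,87): 14 bp
  [87,90): 3 bp
  [90,94): 4 bp
  [94,104): 10 bp
  [104,108): 4 bp
  [108,123): 15 bp
  [123,128): 5 bp

[1,3,3,4,4,5,7,10,11,13,14,15,15,23]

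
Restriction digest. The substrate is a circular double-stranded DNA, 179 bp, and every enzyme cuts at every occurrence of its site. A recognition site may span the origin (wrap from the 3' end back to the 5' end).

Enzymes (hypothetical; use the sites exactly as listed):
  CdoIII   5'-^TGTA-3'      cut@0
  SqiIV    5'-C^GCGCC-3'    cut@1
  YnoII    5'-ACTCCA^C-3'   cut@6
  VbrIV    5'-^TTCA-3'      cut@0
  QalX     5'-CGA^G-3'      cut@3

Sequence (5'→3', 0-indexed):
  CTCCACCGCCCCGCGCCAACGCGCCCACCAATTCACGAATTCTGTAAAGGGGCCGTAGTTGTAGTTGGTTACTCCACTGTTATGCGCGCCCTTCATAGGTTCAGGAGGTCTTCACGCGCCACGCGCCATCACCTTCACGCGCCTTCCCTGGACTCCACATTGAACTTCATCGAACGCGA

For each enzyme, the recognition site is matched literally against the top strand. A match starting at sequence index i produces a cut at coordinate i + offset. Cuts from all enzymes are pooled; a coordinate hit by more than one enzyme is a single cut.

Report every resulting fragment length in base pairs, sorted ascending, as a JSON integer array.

Per-enzyme occurrences:
  CdoIII (TGTA, off=0): starts [42, 59] → cuts [42, 59]
  SqiIV (CGCGCC, off=1): starts [11, 19, 84, 114, 121, 137] → cuts [12, 20, 85, 115, 122, 138]
  YnoII (ACTCCAC, off=6): starts [70, 151, 178] → cuts [5, 76, 157]
  VbrIV (TTCA, off=0): starts [31, 91, 99, 110, 133, 165] → cuts [31, 91, 99, 110, 133, 165]
  QalX (CGAG, off=3): no sites

All cut coordinates (distinct, sorted): [5, 12, 20, 31, 42, 59, 76, 85, 91, 99, 110, 115, 122, 133, 138, 157, 165]

Fragment lengths:
  5→12: 7 bp
  12→20: 8 bp
  20→31: 11 bp
  31→42: 11 bp
  42→59: 17 bp
  59→76: 17 bp
  76→85: 9 bp
  85→91: 6 bp
  91→99: 8 bp
  99→110: 11 bp
  110→115: 5 bp
  115→122: 7 bp
  122→133: 11 bp
  133→138: 5 bp
  138→157: 19 bp
  157→165: 8 bp
  165→5 (wrap): 179-165+5 = 19 bp

[5,5,6,7,7,8,8,8,9,11,11,11,11,17,17,19,19]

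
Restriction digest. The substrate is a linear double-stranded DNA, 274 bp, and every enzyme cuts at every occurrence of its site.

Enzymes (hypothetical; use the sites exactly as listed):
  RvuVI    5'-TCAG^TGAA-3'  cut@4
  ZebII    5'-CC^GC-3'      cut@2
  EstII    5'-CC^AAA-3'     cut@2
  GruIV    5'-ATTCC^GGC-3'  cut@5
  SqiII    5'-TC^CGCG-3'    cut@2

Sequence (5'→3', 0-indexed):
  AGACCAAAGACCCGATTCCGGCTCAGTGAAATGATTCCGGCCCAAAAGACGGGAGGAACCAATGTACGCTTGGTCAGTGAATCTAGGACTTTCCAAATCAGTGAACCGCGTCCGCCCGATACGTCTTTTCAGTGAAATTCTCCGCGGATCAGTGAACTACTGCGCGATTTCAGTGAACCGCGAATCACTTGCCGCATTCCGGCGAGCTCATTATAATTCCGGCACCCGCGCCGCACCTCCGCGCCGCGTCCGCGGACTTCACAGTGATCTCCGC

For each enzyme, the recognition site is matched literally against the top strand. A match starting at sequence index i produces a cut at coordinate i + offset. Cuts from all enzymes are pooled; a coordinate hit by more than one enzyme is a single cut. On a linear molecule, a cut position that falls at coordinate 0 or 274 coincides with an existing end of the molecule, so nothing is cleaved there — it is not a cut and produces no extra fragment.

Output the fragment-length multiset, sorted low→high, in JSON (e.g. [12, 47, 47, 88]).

Per-enzyme occurrences:
  RvuVI TCAGTGAA/4: at [22, 73, 97, 128, 148, 169] ⇒ [26, 77, 101, 132, 152, 173]
  ZebII CCGC/2: at [105, 111, 141, 177, 191, 225, 230, 238, 243, 249, 270] ⇒ [107, 113, 143, 179, 193, 227, 232, 240, 245, 251, 272]
  EstII CCAAA/2: at [3, 41, 92] ⇒ [5, 43, 94]
  GruIV ATTCCGGC/5: at [14, 33, 195, 215] ⇒ [19, 38, 200, 220]
  SqiII TCCGCG/2: at [140, 237, 248] ⇒ [142, 239, 250]

All cut coordinates (distinct, sorted): [5, 19, 26, 38, 43, 77, 94, 101, 107, 113, 132, 142, 143, 152, 173, 179, 193, 200, 220, 227, 232, 239, 240, 245, 250, 251, 272]

Fragment lengths:
  [0,5): 5 bp
  [5,19): 14 bp
  [19,26): 7 bp
  [26,38): 12 bp
  [38,43): 5 bp
  [43,77): 34 bp
  [77,94): 17 bp
  [94,101): 7 bp
  [101,107): 6 bp
  [107,113): 6 bp
  [113,132): 19 bp
  [132,142): 10 bp
  [142,143): 1 bp
  [143,152): 9 bp
  [152,173): 21 bp
  [173,179): 6 bp
  [179,193): 14 bp
  [193,200): 7 bp
  [200,220): 20 bp
  [220,227): 7 bp
  [227,232): 5 bp
  [232,239): 7 bp
  [239,240): 1 bp
  [240,245): 5 bp
  [245,250): 5 bp
  [250,251): 1 bp
  [251,272): 21 bp
  [272,274): 2 bp

[1,1,1,2,5,5,5,5,5,6,6,6,7,7,7,7,7,9,10,12,14,14,17,19,20,21,21,34]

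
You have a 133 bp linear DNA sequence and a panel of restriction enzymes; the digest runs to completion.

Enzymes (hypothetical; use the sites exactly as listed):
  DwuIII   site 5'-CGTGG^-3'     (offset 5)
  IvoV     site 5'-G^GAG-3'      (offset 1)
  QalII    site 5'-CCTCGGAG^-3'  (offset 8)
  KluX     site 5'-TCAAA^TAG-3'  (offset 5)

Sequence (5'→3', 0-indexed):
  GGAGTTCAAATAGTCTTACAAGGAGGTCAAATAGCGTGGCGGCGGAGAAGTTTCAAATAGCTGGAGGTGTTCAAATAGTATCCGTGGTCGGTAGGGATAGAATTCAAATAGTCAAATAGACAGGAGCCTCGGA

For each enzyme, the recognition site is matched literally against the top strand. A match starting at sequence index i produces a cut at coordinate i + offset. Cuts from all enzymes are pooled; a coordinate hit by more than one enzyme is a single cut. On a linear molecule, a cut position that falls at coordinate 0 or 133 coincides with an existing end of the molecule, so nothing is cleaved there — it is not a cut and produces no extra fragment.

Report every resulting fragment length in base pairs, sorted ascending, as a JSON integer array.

Per-enzyme occurrences:
  DwuIII CGTGG/5: at [34, 82] ⇒ [39, 87]
  IvoV GGAG/1: at [0, 21, 43, 62, 122] ⇒ [1, 22, 44, 63, 123]
  QalII (CCTCGGAG, off=8): no sites
  KluX TCAAATAG/5: at [5, 26, 52, 70, 103, 111] ⇒ [10, 31, 57, 75, 108, 116]

Pooled cuts: [1, 10, 22, 31, 39, 44, 57, 63, 75, 87, 108, 116, 123]

Fragment lengths:
  [0,1): 1 bp
  [1,10): 9 bp
  [10,22): 12 bp
  [22,31): 9 bp
  [31,39): 8 bp
  [39,44): 5 bp
  [44,57): 13 bp
  [57,63): 6 bp
  [63,75): 12 bp
  [75,87): 12 bp
  [87,108): 21 bp
  [108,116): 8 bp
  [116,123): 7 bp
  [123,133): 10 bp

[1,5,6,7,8,8,9,9,10,12,12,12,13,21]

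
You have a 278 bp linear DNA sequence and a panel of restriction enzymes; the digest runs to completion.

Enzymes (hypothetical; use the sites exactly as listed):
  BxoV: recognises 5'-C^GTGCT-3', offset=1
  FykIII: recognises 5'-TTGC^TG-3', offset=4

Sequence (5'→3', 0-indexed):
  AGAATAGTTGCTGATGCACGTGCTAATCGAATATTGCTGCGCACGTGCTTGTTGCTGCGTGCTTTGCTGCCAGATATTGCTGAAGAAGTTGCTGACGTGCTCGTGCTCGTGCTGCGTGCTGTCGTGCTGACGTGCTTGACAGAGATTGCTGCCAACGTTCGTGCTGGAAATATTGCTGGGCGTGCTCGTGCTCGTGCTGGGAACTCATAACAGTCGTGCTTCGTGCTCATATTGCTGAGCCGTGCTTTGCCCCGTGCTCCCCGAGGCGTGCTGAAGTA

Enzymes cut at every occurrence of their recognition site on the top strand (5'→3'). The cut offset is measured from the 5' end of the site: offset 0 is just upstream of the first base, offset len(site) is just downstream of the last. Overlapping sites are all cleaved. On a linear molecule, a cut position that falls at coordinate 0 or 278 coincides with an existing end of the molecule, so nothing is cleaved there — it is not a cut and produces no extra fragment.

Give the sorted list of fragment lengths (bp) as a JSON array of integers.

[3,4,5,6,6,6,6,6,7,7,7,8,8,8,9,11,11,11,11,12,12,13,13,14,16,18,18,22]

Site scan:
  BxoV CGTGCT/1: at [18, 43, 57, 95, 101, 107, 114, 122, 130, 159, 180, 186, 192, 214, 221, 240, 252, 266] ⇒ [19, 44, 58, 96, 102, 108, 115, 123, 131, 160, 181, 187, 193, 215, 222, 241, 253, 267]
  FykIII TTGCTG/4: at [7, 33, 51, 63, 76, 88, 145, 172, 231] ⇒ [11, 37, 55, 67, 80, 92, 149, 176, 235]

All cut coordinates (distinct, sorted): [11, 19, 37, 44, 55, 58, 67, 80, 92, 96, 102, 108, 115, 123, 131, 149, 160, 176, 181, 187, 193, 215, 222, 235, 241, 253, 267]

Fragments:
  [0,11): 11 bp
  [11,19): 8 bp
  [19,37): 18 bp
  [37,44): 7 bp
  [44,55): 11 bp
  [55,58): 3 bp
  [58,67): 9 bp
  [67,80): 13 bp
  [80,92): 12 bp
  [92,96): 4 bp
  [96,102): 6 bp
  [102,108): 6 bp
  [108,115): 7 bp
  [115,123): 8 bp
  [123,131): 8 bp
  [131,149): 18 bp
  [149,160): 11 bp
  [160,176): 16 bp
  [176,181): 5 bp
  [181,187): 6 bp
  [187,193): 6 bp
  [193,215): 22 bp
  [215,222): 7 bp
  [222,235): 13 bp
  [235,241): 6 bp
  [241,253): 12 bp
  [253,267): 14 bp
  [267,278): 11 bp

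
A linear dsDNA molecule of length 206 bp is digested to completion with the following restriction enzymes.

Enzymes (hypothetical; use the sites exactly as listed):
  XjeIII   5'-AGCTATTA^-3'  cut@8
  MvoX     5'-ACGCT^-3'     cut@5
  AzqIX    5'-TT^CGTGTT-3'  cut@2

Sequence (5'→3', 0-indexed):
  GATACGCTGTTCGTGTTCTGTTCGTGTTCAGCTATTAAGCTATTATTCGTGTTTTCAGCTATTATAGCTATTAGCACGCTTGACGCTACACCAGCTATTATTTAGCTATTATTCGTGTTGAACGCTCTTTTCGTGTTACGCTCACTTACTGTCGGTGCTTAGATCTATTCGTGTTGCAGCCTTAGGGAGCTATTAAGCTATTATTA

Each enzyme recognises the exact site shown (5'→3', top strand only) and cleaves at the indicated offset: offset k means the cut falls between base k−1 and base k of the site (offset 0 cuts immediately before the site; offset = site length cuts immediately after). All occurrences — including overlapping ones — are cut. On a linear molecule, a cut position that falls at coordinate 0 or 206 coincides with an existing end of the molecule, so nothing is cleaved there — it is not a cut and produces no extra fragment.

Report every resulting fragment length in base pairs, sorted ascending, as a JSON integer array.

[2,2,3,3,5,7,7,8,8,8,9,11,11,11,13,13,15,17,26,27]

Scan for sites:
  XjeIII (AGCTATTA, off=8): starts [29, 37, 56, 65, 92, 103, 187, 195] → cuts [37, 45, 64, 73, 100, 111, 195, 203]
  MvoX (ACGCT, off=5): starts [3, 75, 82, 121, 137] → cuts [8, 80, 87, 126, 142]
  AzqIX (TTCGTGTT, off=2): starts [9, 20, 45, 111, 129, 167] → cuts [11, 22, 47, 113, 131, 169]

Pooled cuts: [8, 11, 22, 37, 45, 47, 64, 73, 80, 87, 100, 111, 113, 126, 131, 142, 169, 195, 203]

Fragments:
  [0,8): 8 bp
  [8,11): 3 bp
  [11,22): 11 bp
  [22,37): 15 bp
  [37,45): 8 bp
  [45,47): 2 bp
  [47,64): 17 bp
  [64,73): 9 bp
  [73,80): 7 bp
  [80,87): 7 bp
  [87,100): 13 bp
  [100,111): 11 bp
  [111,113): 2 bp
  [113,126): 13 bp
  [126,131): 5 bp
  [131,142): 11 bp
  [142,169): 27 bp
  [169,195): 26 bp
  [195,203): 8 bp
  [203,206): 3 bp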